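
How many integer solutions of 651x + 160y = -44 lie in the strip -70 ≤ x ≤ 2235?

gcd(651, 160):
  651 = 4·160 + 11
  160 = 14·11 + 6
  11 = 1·6 + 5
  6 = 1·5 + 1
  5 = 5·1
so gcd(651, 160) = 1.
Back-substitute for Bézout coefficients:
  1 = 6 - 1·5
  ... = 651·(-29) + 160·(118)
Scale by -44: particular solution (1276, -5192); reduce x mod 160: (156, -635).
General solution: x = 156 + 160t, y = -635 - 651t for integer t.
-70 ≤ 156 + 160t ≤ 2235 gives t ∈ [-1, 12], which is 14 values.

14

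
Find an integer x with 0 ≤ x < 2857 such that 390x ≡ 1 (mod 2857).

gcd(2857, 390):
  2857 = 7*390 + 127
  390 = 3*127 + 9
  127 = 14*9 + 1
  9 = 9*1
so gcd(2857, 390) = 1.
Back-substitute for Bézout coefficients:
  1 = 127 - 14*9
  ... = 390*(-315) + 2857*(43)
So 390*-315 ≡ 1 (mod 2857), and -315 mod 2857 = 2542.

2542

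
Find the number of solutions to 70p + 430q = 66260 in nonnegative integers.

gcd(430, 70) = 10.
By Bézout, 70×(-6) + 430×(1) = 10.
One solution: (19, 151).
General: p = 19 + 43t, q = 151 - 7t.
p ≥ 0 ⇒ t ≥ 0; q ≥ 0 ⇒ t ≤ 21. So t ∈ [0, 21]: 22 solutions.

22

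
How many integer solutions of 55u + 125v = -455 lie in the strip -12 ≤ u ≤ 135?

6

gcd(125, 55) = 5  (125 = 2×55 + 15, 55 = 3×15 + 10, 15 = 1×10 + 5, 10 = 2×5).
Back-substituting, 55×(-9) + 125×(4) = 5.
Scale by -91: particular solution (819, -364); reduce u mod 25: (19, -12).
General solution: u = 19 + 25t, v = -12 - 11t for integer t.
-12 ≤ 19 + 25t ≤ 135 gives t ∈ [-1, 4], which is 6 values.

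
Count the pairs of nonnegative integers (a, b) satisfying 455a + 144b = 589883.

gcd(455, 144) = 1.
By Bézout, 455·(-25) + 144·(79) = 1.
One solution: (109, 3752).
General: a = 109 + 144t, b = 3752 - 455t.
a ≥ 0 ⇒ t ≥ 0; b ≥ 0 ⇒ t ≤ 8. So t ∈ [0, 8]: 9 solutions.

9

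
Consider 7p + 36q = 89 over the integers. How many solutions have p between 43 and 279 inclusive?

gcd(36, 7) = 1  (36 = 5·7 + 1, 7 = 7·1).
Back-substituting, 7·(-5) + 36·(1) = 1.
Scale by 89: particular solution (-445, 89); reduce p mod 36: (23, -2).
General solution: p = 23 + 36t, q = -2 - 7t for integer t.
43 ≤ 23 + 36t ≤ 279 gives t ∈ [1, 7], which is 7 values.

7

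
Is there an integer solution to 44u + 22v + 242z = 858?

yes

gcd(44, 22) = 22.
gcd(22, 242) = 22.
22 divides 858, so integer solutions exist.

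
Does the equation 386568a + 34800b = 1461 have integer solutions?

no

gcd(386568, 34800) = 24.
24 does not divide 1461 (remainder 21), so no integer solutions.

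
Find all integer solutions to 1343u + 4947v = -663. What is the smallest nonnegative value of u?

gcd(4947, 1343) = 17  (4947 = 3·1343 + 918, 1343 = 1·918 + 425, 918 = 2·425 + 68, 425 = 6·68 + 17, 68 = 4·17).
17 divides -663, so solutions exist.
Back-substituting, 1343·(70) + 4947·(-19) = 17.
Scale by -663/17 = -39: (u₀, v₀) = (-2730, 741).
General solution: u = -2730 + 291t, v = 741 - 79t for integer t.
u ≥ 0: smallest is -2730 mod 291 = 180 (at t = 10), with v = -49.

180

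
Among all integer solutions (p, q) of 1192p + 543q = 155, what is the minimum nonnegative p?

gcd(1192, 543):
  1192 = 2×543 + 106
  543 = 5×106 + 13
  106 = 8×13 + 2
  13 = 6×2 + 1
  2 = 2×1
so gcd(1192, 543) = 1.
1 divides 155, so solutions exist.
Back-substitute for Bézout coefficients:
  1 = 13 - 6×2
  ... = 1192×(-251) + 543×(551)
Scale by 155/1 = 155: (p₀, q₀) = (-38905, 85405).
General solution: p = -38905 + 543t, q = 85405 - 1192t for integer t.
p ≥ 0: smallest is -38905 mod 543 = 191 (at t = 72), with q = -419.

191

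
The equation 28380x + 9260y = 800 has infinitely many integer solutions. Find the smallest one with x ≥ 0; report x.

310

gcd(28380, 9260) = 20  (28380 = 3·9260 + 600, 9260 = 15·600 + 260, 600 = 2·260 + 80, 260 = 3·80 + 20, 80 = 4·20).
20 divides 800, so solutions exist.
Back-substituting, 28380·(-108) + 9260·(331) = 20.
Scale by 800/20 = 40: (x₀, y₀) = (-4320, 13240).
General solution: x = -4320 + 463t, y = 13240 - 1419t for integer t.
x ≥ 0: smallest is -4320 mod 463 = 310 (at t = 10), with y = -950.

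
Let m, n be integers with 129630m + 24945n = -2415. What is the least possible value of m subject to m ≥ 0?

gcd(129630, 24945) = 15.
15 divides -2415, so solutions exist.
By Bézout, 129630*(178) + 24945*(-925) = 15.
Scale by -2415/15 = -161: (m₀, n₀) = (-28658, 148925).
General solution: m = -28658 + 1663t, n = 148925 - 8642t for integer t.
m ≥ 0: smallest is -28658 mod 1663 = 1276 (at t = 18), with n = -6631.

1276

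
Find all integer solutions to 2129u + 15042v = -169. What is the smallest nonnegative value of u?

14293

gcd(15042, 2129) = 1.
1 divides -169, so solutions exist.
By Bézout, 2129·(-6493) + 15042·(919) = 1.
Scale by -169/1 = -169: (u₀, v₀) = (1097317, -155311).
General solution: u = 1097317 + 15042t, v = -155311 - 2129t for integer t.
u ≥ 0: smallest is 1097317 mod 15042 = 14293 (at t = -72), with v = -2023.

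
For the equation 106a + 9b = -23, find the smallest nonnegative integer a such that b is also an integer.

7

gcd(106, 9) = 1  (106 = 11×9 + 7, 9 = 1×7 + 2, 7 = 3×2 + 1, 2 = 2×1).
1 divides -23, so solutions exist.
Back-substituting, 106×(4) + 9×(-47) = 1.
Scale by -23/1 = -23: (a₀, b₀) = (-92, 1081).
General solution: a = -92 + 9t, b = 1081 - 106t for integer t.
a ≥ 0: smallest is -92 mod 9 = 7 (at t = 11), with b = -85.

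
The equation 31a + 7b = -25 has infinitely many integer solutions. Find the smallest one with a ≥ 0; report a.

gcd(31, 7):
  31 = 4*7 + 3
  7 = 2*3 + 1
  3 = 3*1
so gcd(31, 7) = 1.
1 divides -25, so solutions exist.
Back-substitute for Bézout coefficients:
  1 = 7 - 2*3
  ... = 31*(-2) + 7*(9)
Scale by -25/1 = -25: (a₀, b₀) = (50, -225).
General solution: a = 50 + 7t, b = -225 - 31t for integer t.
a ≥ 0: smallest is 50 mod 7 = 1 (at t = -7), with b = -8.

1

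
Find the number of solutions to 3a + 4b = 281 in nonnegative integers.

gcd(4, 3) = 1.
By Bézout, 3×(-1) + 4×(1) = 1.
One solution: (3, 68).
General: a = 3 + 4t, b = 68 - 3t.
a ≥ 0 ⇒ t ≥ 0; b ≥ 0 ⇒ t ≤ 22. So t ∈ [0, 22]: 23 solutions.

23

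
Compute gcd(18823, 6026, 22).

1

gcd(18823, 6026) = 1  (18823 = 3×6026 + 745, 6026 = 8×745 + 66, 745 = 11×66 + 19, 66 = 3×19 + 9, 19 = 2×9 + 1, 9 = 9×1).
gcd(1, 22) = 1.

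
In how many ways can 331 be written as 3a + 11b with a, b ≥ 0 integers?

10

gcd(11, 3):
  11 = 3×3 + 2
  3 = 1×2 + 1
  2 = 2×1
so gcd(11, 3) = 1.
Back-substitute for Bézout coefficients:
  1 = 3 - 1×2
  ... = 3×(4) + 11×(-1)
Scale by 331: one solution is (1324, -331). Reduce a mod 11: (4, 29).
General: a = 4 + 11t, b = 29 - 3t.
a ≥ 0 ⇒ t ≥ 0; b ≥ 0 ⇒ t ≤ 9. So t ∈ [0, 9]: 10 solutions.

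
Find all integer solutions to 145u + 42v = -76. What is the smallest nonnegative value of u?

38

gcd(145, 42) = 1.
1 divides -76, so solutions exist.
By Bézout, 145·(-11) + 42·(38) = 1.
Scale by -76/1 = -76: (u₀, v₀) = (836, -2888).
General solution: u = 836 + 42t, v = -2888 - 145t for integer t.
u ≥ 0: smallest is 836 mod 42 = 38 (at t = -19), with v = -133.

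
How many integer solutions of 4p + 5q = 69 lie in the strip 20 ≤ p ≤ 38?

gcd(5, 4) = 1.
By Bézout, 4·(-1) + 5·(1) = 1.
Particular solution: (1, 13).
General solution: p = 1 + 5t, q = 13 - 4t for integer t.
20 ≤ 1 + 5t ≤ 38 gives t ∈ [4, 7], which is 4 values.

4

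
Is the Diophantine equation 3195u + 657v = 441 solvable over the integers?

gcd(3195, 657) = 9  (3195 = 4*657 + 567, 657 = 1*567 + 90, 567 = 6*90 + 27, 90 = 3*27 + 9, 27 = 3*9).
9 divides 441, so integer solutions exist.

yes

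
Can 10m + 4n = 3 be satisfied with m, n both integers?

gcd(10, 4) = 2  (10 = 2×4 + 2, 4 = 2×2).
2 does not divide 3 (remainder 1), so no integer solutions.

no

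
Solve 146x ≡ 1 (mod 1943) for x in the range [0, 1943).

gcd(1943, 146) = 1.
By Bézout, 146*(-173) + 1943*(13) = 1.
So 146*-173 ≡ 1 (mod 1943), and -173 mod 1943 = 1770.

1770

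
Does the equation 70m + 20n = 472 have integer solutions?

no

gcd(70, 20):
  70 = 3*20 + 10
  20 = 2*10
so gcd(70, 20) = 10.
10 does not divide 472 (remainder 2), so no integer solutions.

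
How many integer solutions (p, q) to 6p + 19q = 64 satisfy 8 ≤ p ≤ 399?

21

gcd(19, 6):
  19 = 3*6 + 1
  6 = 6*1
so gcd(19, 6) = 1.
Back-substitute for Bézout coefficients:
  1 = 19 - 3*6
  ... = 6*(-3) + 19*(1)
Scale by 64: particular solution (-192, 64); reduce p mod 19: (17, -2).
General solution: p = 17 + 19t, q = -2 - 6t for integer t.
8 ≤ 17 + 19t ≤ 399 gives t ∈ [0, 20], which is 21 values.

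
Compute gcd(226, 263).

1

gcd(263, 226):
  263 = 1×226 + 37
  226 = 6×37 + 4
  37 = 9×4 + 1
  4 = 4×1
so gcd(263, 226) = 1.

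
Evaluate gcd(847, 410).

1

gcd(847, 410):
  847 = 2*410 + 27
  410 = 15*27 + 5
  27 = 5*5 + 2
  5 = 2*2 + 1
  2 = 2*1
so gcd(847, 410) = 1.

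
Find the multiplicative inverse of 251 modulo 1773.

gcd(1773, 251) = 1  (1773 = 7*251 + 16, 251 = 15*16 + 11, 16 = 1*11 + 5, 11 = 2*5 + 1, 5 = 5*1).
Back-substituting, 251*(332) + 1773*(-47) = 1.
So 251*332 ≡ 1 (mod 1773), and 332 mod 1773 = 332.

332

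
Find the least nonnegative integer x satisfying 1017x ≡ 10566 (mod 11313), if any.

gcd(11313, 1017):
  11313 = 11×1017 + 126
  1017 = 8×126 + 9
  126 = 14×9
so gcd(11313, 1017) = 9.
9 divides 10566, so solutions exist.
Back-substitute for Bézout coefficients:
  9 = 1017 - 8×126
  ... = 1017×(89) + 11313×(-8)
So 1017×(89) ≡ 9 (mod 11313); multiply by 1174: x ≡ 104486 (mod 1257).
Smallest nonnegative: x = 104486 mod 1257 = 155.

155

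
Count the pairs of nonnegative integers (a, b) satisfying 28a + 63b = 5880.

gcd(63, 28):
  63 = 2*28 + 7
  28 = 4*7
so gcd(63, 28) = 7.
Back-substitute for Bézout coefficients:
  7 = 63 - 2*28
  ... = 28*(-2) + 63*(1)
Scale by 840: one solution is (-1680, 840). Reduce a mod 9: (3, 92).
General: a = 3 + 9t, b = 92 - 4t.
a ≥ 0 ⇒ t ≥ 0; b ≥ 0 ⇒ t ≤ 23. So t ∈ [0, 23]: 24 solutions.

24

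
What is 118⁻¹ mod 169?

gcd(169, 118):
  169 = 1*118 + 51
  118 = 2*51 + 16
  51 = 3*16 + 3
  16 = 5*3 + 1
  3 = 3*1
so gcd(169, 118) = 1.
Back-substitute for Bézout coefficients:
  1 = 16 - 5*3
  ... = 118*(53) + 169*(-37)
So 118*53 ≡ 1 (mod 169), and 53 mod 169 = 53.

53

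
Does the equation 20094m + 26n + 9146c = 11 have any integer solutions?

no

gcd(20094, 26) = 2  (20094 = 772·26 + 22, 26 = 1·22 + 4, 22 = 5·4 + 2, 4 = 2·2).
gcd(2, 9146) = 2.
2 does not divide 11 (remainder 1), so no integer solutions.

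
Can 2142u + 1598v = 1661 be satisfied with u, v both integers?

no

gcd(2142, 1598) = 34.
34 does not divide 1661 (remainder 29), so no integer solutions.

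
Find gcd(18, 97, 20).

gcd(97, 18) = 1.
gcd(1, 20) = 1.

1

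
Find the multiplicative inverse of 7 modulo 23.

10

gcd(23, 7) = 1  (23 = 3*7 + 2, 7 = 3*2 + 1, 2 = 2*1).
Back-substituting, 7*(10) + 23*(-3) = 1.
So 7*10 ≡ 1 (mod 23), and 10 mod 23 = 10.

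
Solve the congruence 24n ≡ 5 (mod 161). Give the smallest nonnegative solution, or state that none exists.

gcd(161, 24) = 1.
1 divides 5, so solutions exist.
By Bézout, 24×(47) + 161×(-7) = 1.
So 24×(47) ≡ 1 (mod 161); multiply by 5: n ≡ 235 (mod 161).
Smallest nonnegative: n = 235 mod 161 = 74.

74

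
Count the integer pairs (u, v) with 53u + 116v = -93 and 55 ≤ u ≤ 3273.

gcd(116, 53) = 1.
By Bézout, 53·(-35) + 116·(16) = 1.
Particular solution: (7, -4).
General solution: u = 7 + 116t, v = -4 - 53t for integer t.
55 ≤ 7 + 116t ≤ 3273 gives t ∈ [1, 28], which is 28 values.

28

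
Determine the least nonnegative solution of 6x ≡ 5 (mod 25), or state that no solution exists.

gcd(25, 6) = 1.
1 divides 5, so solutions exist.
By Bézout, 6·(-4) + 25·(1) = 1.
So 6·(-4) ≡ 1 (mod 25); multiply by 5: x ≡ -20 (mod 25).
Smallest nonnegative: x = -20 mod 25 = 5.

5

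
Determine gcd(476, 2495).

1

gcd(2495, 476) = 1  (2495 = 5*476 + 115, 476 = 4*115 + 16, 115 = 7*16 + 3, 16 = 5*3 + 1, 3 = 3*1).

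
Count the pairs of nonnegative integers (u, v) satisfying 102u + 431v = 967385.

22

gcd(431, 102):
  431 = 4×102 + 23
  102 = 4×23 + 10
  23 = 2×10 + 3
  10 = 3×3 + 1
  3 = 3×1
so gcd(431, 102) = 1.
Back-substitute for Bézout coefficients:
  1 = 10 - 3×3
  ... = 102×(131) + 431×(-31)
Scale by 967385: one solution is (126727435, -29988935). Reduce u mod 431: (74, 2227).
General: u = 74 + 431t, v = 2227 - 102t.
u ≥ 0 ⇒ t ≥ 0; v ≥ 0 ⇒ t ≤ 21. So t ∈ [0, 21]: 22 solutions.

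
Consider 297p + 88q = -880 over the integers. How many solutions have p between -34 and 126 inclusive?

gcd(297, 88):
  297 = 3*88 + 33
  88 = 2*33 + 22
  33 = 1*22 + 11
  22 = 2*11
so gcd(297, 88) = 11.
Back-substitute for Bézout coefficients:
  11 = 33 - 1*22
  ... = 297*(3) + 88*(-10)
Scale by -80: particular solution (-240, 800); reduce p mod 8: (0, -10).
General solution: p = 0 + 8t, q = -10 - 27t for integer t.
-34 ≤ 0 + 8t ≤ 126 gives t ∈ [-4, 15], which is 20 values.

20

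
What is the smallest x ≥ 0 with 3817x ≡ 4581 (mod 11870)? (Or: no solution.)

gcd(11870, 3817) = 1  (11870 = 3×3817 + 419, 3817 = 9×419 + 46, 419 = 9×46 + 5, 46 = 9×5 + 1, 5 = 5×1).
1 divides 4581, so solutions exist.
Back-substituting, 3817×(2323) + 11870×(-747) = 1.
So 3817×(2323) ≡ 1 (mod 11870); multiply by 4581: x ≡ 10641663 (mod 11870).
Smallest nonnegative: x = 10641663 mod 11870 = 6143.

6143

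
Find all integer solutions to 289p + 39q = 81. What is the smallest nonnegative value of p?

27

gcd(289, 39) = 1.
1 divides 81, so solutions exist.
By Bézout, 289*(-17) + 39*(126) = 1.
Scale by 81/1 = 81: (p₀, q₀) = (-1377, 10206).
General solution: p = -1377 + 39t, q = 10206 - 289t for integer t.
p ≥ 0: smallest is -1377 mod 39 = 27 (at t = 36), with q = -198.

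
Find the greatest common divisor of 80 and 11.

gcd(80, 11):
  80 = 7·11 + 3
  11 = 3·3 + 2
  3 = 1·2 + 1
  2 = 2·1
so gcd(80, 11) = 1.

1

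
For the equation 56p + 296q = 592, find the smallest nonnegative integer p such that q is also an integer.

gcd(296, 56):
  296 = 5·56 + 16
  56 = 3·16 + 8
  16 = 2·8
so gcd(296, 56) = 8.
8 divides 592, so solutions exist.
Back-substitute for Bézout coefficients:
  8 = 56 - 3·16
  ... = 56·(16) + 296·(-3)
Scale by 592/8 = 74: (p₀, q₀) = (1184, -222).
General solution: p = 1184 + 37t, q = -222 - 7t for integer t.
p ≥ 0: smallest is 1184 mod 37 = 0 (at t = -32), with q = 2.

0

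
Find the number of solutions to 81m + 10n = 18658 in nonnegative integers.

23

gcd(81, 10) = 1.
By Bézout, 81·(1) + 10·(-8) = 1.
One solution: (8, 1801).
General: m = 8 + 10t, n = 1801 - 81t.
m ≥ 0 ⇒ t ≥ 0; n ≥ 0 ⇒ t ≤ 22. So t ∈ [0, 22]: 23 solutions.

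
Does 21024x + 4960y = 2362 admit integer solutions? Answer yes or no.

gcd(21024, 4960) = 32.
32 does not divide 2362 (remainder 26), so no integer solutions.

no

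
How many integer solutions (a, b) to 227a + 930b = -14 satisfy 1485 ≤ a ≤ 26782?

gcd(930, 227) = 1  (930 = 4*227 + 22, 227 = 10*22 + 7, 22 = 3*7 + 1, 7 = 7*1).
Back-substituting, 227*(-127) + 930*(31) = 1.
Scale by -14: particular solution (1778, -434); reduce a mod 930: (848, -207).
General solution: a = 848 + 930t, b = -207 - 227t for integer t.
1485 ≤ 848 + 930t ≤ 26782 gives t ∈ [1, 27], which is 27 values.

27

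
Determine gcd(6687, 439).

gcd(6687, 439):
  6687 = 15·439 + 102
  439 = 4·102 + 31
  102 = 3·31 + 9
  31 = 3·9 + 4
  9 = 2·4 + 1
  4 = 4·1
so gcd(6687, 439) = 1.

1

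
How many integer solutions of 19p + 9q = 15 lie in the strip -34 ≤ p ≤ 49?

gcd(19, 9) = 1  (19 = 2×9 + 1, 9 = 9×1).
Back-substituting, 19×(1) + 9×(-2) = 1.
Scale by 15: particular solution (15, -30); reduce p mod 9: (6, -11).
General solution: p = 6 + 9t, q = -11 - 19t for integer t.
-34 ≤ 6 + 9t ≤ 49 gives t ∈ [-4, 4], which is 9 values.

9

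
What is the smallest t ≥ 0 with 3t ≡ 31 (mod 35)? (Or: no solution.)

gcd(35, 3) = 1  (35 = 11×3 + 2, 3 = 1×2 + 1, 2 = 2×1).
1 divides 31, so solutions exist.
Back-substituting, 3×(12) + 35×(-1) = 1.
So 3×(12) ≡ 1 (mod 35); multiply by 31: t ≡ 372 (mod 35).
Smallest nonnegative: t = 372 mod 35 = 22.

22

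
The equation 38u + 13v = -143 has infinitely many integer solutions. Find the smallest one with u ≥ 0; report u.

0

gcd(38, 13):
  38 = 2×13 + 12
  13 = 1×12 + 1
  12 = 12×1
so gcd(38, 13) = 1.
1 divides -143, so solutions exist.
Back-substitute for Bézout coefficients:
  1 = 13 - 1×12
  ... = 38×(-1) + 13×(3)
Scale by -143/1 = -143: (u₀, v₀) = (143, -429).
General solution: u = 143 + 13t, v = -429 - 38t for integer t.
u ≥ 0: smallest is 143 mod 13 = 0 (at t = -11), with v = -11.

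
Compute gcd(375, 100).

gcd(375, 100):
  375 = 3·100 + 75
  100 = 1·75 + 25
  75 = 3·25
so gcd(375, 100) = 25.

25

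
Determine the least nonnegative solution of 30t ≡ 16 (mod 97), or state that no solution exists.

gcd(97, 30):
  97 = 3×30 + 7
  30 = 4×7 + 2
  7 = 3×2 + 1
  2 = 2×1
so gcd(97, 30) = 1.
1 divides 16, so solutions exist.
Back-substitute for Bézout coefficients:
  1 = 7 - 3×2
  ... = 30×(-42) + 97×(13)
So 30×(-42) ≡ 1 (mod 97); multiply by 16: t ≡ -672 (mod 97).
Smallest nonnegative: t = -672 mod 97 = 7.

7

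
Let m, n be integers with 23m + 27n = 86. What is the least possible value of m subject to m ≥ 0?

gcd(27, 23) = 1  (27 = 1×23 + 4, 23 = 5×4 + 3, 4 = 1×3 + 1, 3 = 3×1).
1 divides 86, so solutions exist.
Back-substituting, 23×(-7) + 27×(6) = 1.
Scale by 86/1 = 86: (m₀, n₀) = (-602, 516).
General solution: m = -602 + 27t, n = 516 - 23t for integer t.
m ≥ 0: smallest is -602 mod 27 = 19 (at t = 23), with n = -13.

19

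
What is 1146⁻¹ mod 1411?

gcd(1411, 1146) = 1.
By Bézout, 1146×(-607) + 1411×(493) = 1.
So 1146×-607 ≡ 1 (mod 1411), and -607 mod 1411 = 804.

804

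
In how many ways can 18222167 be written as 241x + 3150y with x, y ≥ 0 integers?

24

gcd(3150, 241):
  3150 = 13*241 + 17
  241 = 14*17 + 3
  17 = 5*3 + 2
  3 = 1*2 + 1
  2 = 2*1
so gcd(3150, 241) = 1.
Back-substitute for Bézout coefficients:
  1 = 3 - 1*2
  ... = 241*(1111) + 3150*(-85)
Scale by 18222167: one solution is (20244827537, -1548884195). Reduce x mod 3150: (1187, 5694).
General: x = 1187 + 3150t, y = 5694 - 241t.
x ≥ 0 ⇒ t ≥ 0; y ≥ 0 ⇒ t ≤ 23. So t ∈ [0, 23]: 24 solutions.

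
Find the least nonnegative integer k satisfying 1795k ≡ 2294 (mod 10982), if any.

3354

gcd(10982, 1795) = 1.
1 divides 2294, so solutions exist.
By Bézout, 1795*(777) + 10982*(-127) = 1.
So 1795*(777) ≡ 1 (mod 10982); multiply by 2294: k ≡ 1782438 (mod 10982).
Smallest nonnegative: k = 1782438 mod 10982 = 3354.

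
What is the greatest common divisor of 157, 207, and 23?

1

gcd(207, 157) = 1.
gcd(1, 23) = 1.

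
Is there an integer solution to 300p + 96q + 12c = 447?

gcd(300, 96) = 12.
gcd(12, 12) = 12.
12 does not divide 447 (remainder 3), so no integer solutions.

no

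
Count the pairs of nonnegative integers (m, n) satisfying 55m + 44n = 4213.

gcd(55, 44):
  55 = 1×44 + 11
  44 = 4×11
so gcd(55, 44) = 11.
Back-substitute for Bézout coefficients:
  11 = 55 - 1×44
  ... = 55×(1) + 44×(-1)
Scale by 383: one solution is (383, -383). Reduce m mod 4: (3, 92).
General: m = 3 + 4t, n = 92 - 5t.
m ≥ 0 ⇒ t ≥ 0; n ≥ 0 ⇒ t ≤ 18. So t ∈ [0, 18]: 19 solutions.

19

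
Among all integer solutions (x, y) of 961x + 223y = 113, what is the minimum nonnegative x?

gcd(961, 223):
  961 = 4×223 + 69
  223 = 3×69 + 16
  69 = 4×16 + 5
  16 = 3×5 + 1
  5 = 5×1
so gcd(961, 223) = 1.
1 divides 113, so solutions exist.
Back-substitute for Bézout coefficients:
  1 = 16 - 3×5
  ... = 961×(-42) + 223×(181)
Scale by 113/1 = 113: (x₀, y₀) = (-4746, 20453).
General solution: x = -4746 + 223t, y = 20453 - 961t for integer t.
x ≥ 0: smallest is -4746 mod 223 = 160 (at t = 22), with y = -689.

160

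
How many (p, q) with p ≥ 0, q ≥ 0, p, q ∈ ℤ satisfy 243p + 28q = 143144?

gcd(243, 28):
  243 = 8×28 + 19
  28 = 1×19 + 9
  19 = 2×9 + 1
  9 = 9×1
so gcd(243, 28) = 1.
Back-substitute for Bézout coefficients:
  1 = 19 - 2×9
  ... = 243×(3) + 28×(-26)
Scale by 143144: one solution is (429432, -3721744). Reduce p mod 28: (24, 4904).
General: p = 24 + 28t, q = 4904 - 243t.
p ≥ 0 ⇒ t ≥ 0; q ≥ 0 ⇒ t ≤ 20. So t ∈ [0, 20]: 21 solutions.

21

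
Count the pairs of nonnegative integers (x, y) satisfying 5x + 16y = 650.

gcd(16, 5):
  16 = 3×5 + 1
  5 = 5×1
so gcd(16, 5) = 1.
Back-substitute for Bézout coefficients:
  1 = 16 - 3×5
  ... = 5×(-3) + 16×(1)
Scale by 650: one solution is (-1950, 650). Reduce x mod 16: (2, 40).
General: x = 2 + 16t, y = 40 - 5t.
x ≥ 0 ⇒ t ≥ 0; y ≥ 0 ⇒ t ≤ 8. So t ∈ [0, 8]: 9 solutions.

9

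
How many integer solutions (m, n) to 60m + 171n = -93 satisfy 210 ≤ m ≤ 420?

4

gcd(171, 60):
  171 = 2·60 + 51
  60 = 1·51 + 9
  51 = 5·9 + 6
  9 = 1·6 + 3
  6 = 2·3
so gcd(171, 60) = 3.
Back-substitute for Bézout coefficients:
  3 = 9 - 1·6
  ... = 60·(20) + 171·(-7)
Scale by -31: particular solution (-620, 217); reduce m mod 57: (7, -3).
General solution: m = 7 + 57t, n = -3 - 20t for integer t.
210 ≤ 7 + 57t ≤ 420 gives t ∈ [4, 7], which is 4 values.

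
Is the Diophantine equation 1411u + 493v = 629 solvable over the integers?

gcd(1411, 493):
  1411 = 2×493 + 425
  493 = 1×425 + 68
  425 = 6×68 + 17
  68 = 4×17
so gcd(1411, 493) = 17.
17 divides 629, so integer solutions exist.

yes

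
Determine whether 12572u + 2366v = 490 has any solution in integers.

gcd(12572, 2366) = 14.
14 divides 490, so integer solutions exist.

yes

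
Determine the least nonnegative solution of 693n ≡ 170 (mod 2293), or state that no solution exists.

1562

gcd(2293, 693) = 1.
1 divides 170, so solutions exist.
By Bézout, 693×(225) + 2293×(-68) = 1.
So 693×(225) ≡ 1 (mod 2293); multiply by 170: n ≡ 38250 (mod 2293).
Smallest nonnegative: n = 38250 mod 2293 = 1562.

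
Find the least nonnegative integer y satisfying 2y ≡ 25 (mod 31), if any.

gcd(31, 2):
  31 = 15·2 + 1
  2 = 2·1
so gcd(31, 2) = 1.
1 divides 25, so solutions exist.
Back-substitute for Bézout coefficients:
  1 = 31 - 15·2
  ... = 2·(-15) + 31·(1)
So 2·(-15) ≡ 1 (mod 31); multiply by 25: y ≡ -375 (mod 31).
Smallest nonnegative: y = -375 mod 31 = 28.

28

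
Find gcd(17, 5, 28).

gcd(17, 5) = 1.
gcd(1, 28) = 1.

1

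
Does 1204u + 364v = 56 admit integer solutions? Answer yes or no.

yes

gcd(1204, 364):
  1204 = 3·364 + 112
  364 = 3·112 + 28
  112 = 4·28
so gcd(1204, 364) = 28.
28 divides 56, so integer solutions exist.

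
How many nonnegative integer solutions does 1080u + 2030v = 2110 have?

gcd(2030, 1080):
  2030 = 1*1080 + 950
  1080 = 1*950 + 130
  950 = 7*130 + 40
  130 = 3*40 + 10
  40 = 4*10
so gcd(2030, 1080) = 10.
Back-substitute for Bézout coefficients:
  10 = 130 - 3*40
  ... = 1080*(47) + 2030*(-25)
Scale by 211: one solution is (9917, -5275). Reduce u mod 203: (173, -91).
General: u = 173 + 203t, v = -91 - 108t.
u ≥ 0 ⇒ t ≥ 0; v ≥ 0 ⇒ t ≤ -1. So t ∈ [0, -1]: 0 solutions.

0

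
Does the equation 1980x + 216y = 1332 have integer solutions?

yes

gcd(1980, 216) = 36  (1980 = 9*216 + 36, 216 = 6*36).
36 divides 1332, so integer solutions exist.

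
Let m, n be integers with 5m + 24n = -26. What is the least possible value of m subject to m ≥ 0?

gcd(24, 5):
  24 = 4*5 + 4
  5 = 1*4 + 1
  4 = 4*1
so gcd(24, 5) = 1.
1 divides -26, so solutions exist.
Back-substitute for Bézout coefficients:
  1 = 5 - 1*4
  ... = 5*(5) + 24*(-1)
Scale by -26/1 = -26: (m₀, n₀) = (-130, 26).
General solution: m = -130 + 24t, n = 26 - 5t for integer t.
m ≥ 0: smallest is -130 mod 24 = 14 (at t = 6), with n = -4.

14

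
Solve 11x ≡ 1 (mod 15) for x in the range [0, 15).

11

gcd(15, 11) = 1  (15 = 1×11 + 4, 11 = 2×4 + 3, 4 = 1×3 + 1, 3 = 3×1).
Back-substituting, 11×(-4) + 15×(3) = 1.
So 11×-4 ≡ 1 (mod 15), and -4 mod 15 = 11.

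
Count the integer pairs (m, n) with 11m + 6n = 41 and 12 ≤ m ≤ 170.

27

gcd(11, 6):
  11 = 1×6 + 5
  6 = 1×5 + 1
  5 = 5×1
so gcd(11, 6) = 1.
Back-substitute for Bézout coefficients:
  1 = 6 - 1×5
  ... = 11×(-1) + 6×(2)
Scale by 41: particular solution (-41, 82); reduce m mod 6: (1, 5).
General solution: m = 1 + 6t, n = 5 - 11t for integer t.
12 ≤ 1 + 6t ≤ 170 gives t ∈ [2, 28], which is 27 values.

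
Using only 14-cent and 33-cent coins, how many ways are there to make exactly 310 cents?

Need nonnegative integers with 14j + 33k = 310.
gcd(14, 33) = 1, and 14·(-7) + 33·(3) = 1.
So (j₀, k₀) = (-2170, 930); general j = -2170 + 33t, k = 930 - 14t.
j ≥ 0 ⇒ t ≥ 66; k ≥ 0 ⇒ t ≤ 66. That's 1 value of t.

1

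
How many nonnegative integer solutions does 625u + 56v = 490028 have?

14

gcd(625, 56) = 1.
By Bézout, 625×(25) + 56×(-279) = 1.
One solution: (28, 8438).
General: u = 28 + 56t, v = 8438 - 625t.
u ≥ 0 ⇒ t ≥ 0; v ≥ 0 ⇒ t ≤ 13. So t ∈ [0, 13]: 14 solutions.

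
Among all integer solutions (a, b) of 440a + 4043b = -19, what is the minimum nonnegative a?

2876

gcd(4043, 440):
  4043 = 9*440 + 83
  440 = 5*83 + 25
  83 = 3*25 + 8
  25 = 3*8 + 1
  8 = 8*1
so gcd(4043, 440) = 1.
1 divides -19, so solutions exist.
Back-substitute for Bézout coefficients:
  1 = 25 - 3*8
  ... = 440*(487) + 4043*(-53)
Scale by -19/1 = -19: (a₀, b₀) = (-9253, 1007).
General solution: a = -9253 + 4043t, b = 1007 - 440t for integer t.
a ≥ 0: smallest is -9253 mod 4043 = 2876 (at t = 3), with b = -313.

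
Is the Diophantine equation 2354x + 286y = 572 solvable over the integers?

gcd(2354, 286) = 22  (2354 = 8×286 + 66, 286 = 4×66 + 22, 66 = 3×22).
22 divides 572, so integer solutions exist.

yes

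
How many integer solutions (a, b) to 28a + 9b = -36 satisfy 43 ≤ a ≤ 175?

gcd(28, 9):
  28 = 3×9 + 1
  9 = 9×1
so gcd(28, 9) = 1.
Back-substitute for Bézout coefficients:
  1 = 28 - 3×9
  ... = 28×(1) + 9×(-3)
Scale by -36: particular solution (-36, 108); reduce a mod 9: (0, -4).
General solution: a = 0 + 9t, b = -4 - 28t for integer t.
43 ≤ 0 + 9t ≤ 175 gives t ∈ [5, 19], which is 15 values.

15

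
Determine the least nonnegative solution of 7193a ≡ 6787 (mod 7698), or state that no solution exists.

gcd(7698, 7193) = 1  (7698 = 1×7193 + 505, 7193 = 14×505 + 123, 505 = 4×123 + 13, 123 = 9×13 + 6, 13 = 2×6 + 1, 6 = 6×1).
1 divides 6787, so solutions exist.
Back-substituting, 7193×(-1189) + 7698×(1111) = 1.
So 7193×(-1189) ≡ 1 (mod 7698); multiply by 6787: a ≡ -8069743 (mod 7698).
Smallest nonnegative: a = -8069743 mod 7698 = 5459.

5459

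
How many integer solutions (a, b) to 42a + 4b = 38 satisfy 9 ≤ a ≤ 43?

gcd(42, 4):
  42 = 10·4 + 2
  4 = 2·2
so gcd(42, 4) = 2.
Back-substitute for Bézout coefficients:
  2 = 42 - 10·4
  ... = 42·(1) + 4·(-10)
Scale by 19: particular solution (19, -190); reduce a mod 2: (1, -1).
General solution: a = 1 + 2t, b = -1 - 21t for integer t.
9 ≤ 1 + 2t ≤ 43 gives t ∈ [4, 21], which is 18 values.

18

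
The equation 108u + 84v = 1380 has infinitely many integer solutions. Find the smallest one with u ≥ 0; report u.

gcd(108, 84) = 12  (108 = 1*84 + 24, 84 = 3*24 + 12, 24 = 2*12).
12 divides 1380, so solutions exist.
Back-substituting, 108*(-3) + 84*(4) = 12.
Scale by 1380/12 = 115: (u₀, v₀) = (-345, 460).
General solution: u = -345 + 7t, v = 460 - 9t for integer t.
u ≥ 0: smallest is -345 mod 7 = 5 (at t = 50), with v = 10.

5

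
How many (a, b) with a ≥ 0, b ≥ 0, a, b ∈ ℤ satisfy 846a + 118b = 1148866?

gcd(846, 118):
  846 = 7·118 + 20
  118 = 5·20 + 18
  20 = 1·18 + 2
  18 = 9·2
so gcd(846, 118) = 2.
Back-substitute for Bézout coefficients:
  2 = 20 - 1·18
  ... = 846·(6) + 118·(-43)
Scale by 574433: one solution is (3446598, -24700619). Reduce a mod 59: (54, 9349).
General: a = 54 + 59t, b = 9349 - 423t.
a ≥ 0 ⇒ t ≥ 0; b ≥ 0 ⇒ t ≤ 22. So t ∈ [0, 22]: 23 solutions.

23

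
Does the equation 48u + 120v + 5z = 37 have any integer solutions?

yes

gcd(120, 48) = 24  (120 = 2×48 + 24, 48 = 2×24).
gcd(24, 5) = 1.
1 divides 37, so integer solutions exist.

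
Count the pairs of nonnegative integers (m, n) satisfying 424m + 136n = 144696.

gcd(424, 136) = 8.
By Bézout, 424·(-8) + 136·(25) = 8.
One solution: (8, 1039).
General: m = 8 + 17t, n = 1039 - 53t.
m ≥ 0 ⇒ t ≥ 0; n ≥ 0 ⇒ t ≤ 19. So t ∈ [0, 19]: 20 solutions.

20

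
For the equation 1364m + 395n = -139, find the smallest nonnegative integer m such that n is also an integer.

gcd(1364, 395):
  1364 = 3*395 + 179
  395 = 2*179 + 37
  179 = 4*37 + 31
  37 = 1*31 + 6
  31 = 5*6 + 1
  6 = 6*1
so gcd(1364, 395) = 1.
1 divides -139, so solutions exist.
Back-substitute for Bézout coefficients:
  1 = 31 - 5*6
  ... = 1364*(64) + 395*(-221)
Scale by -139/1 = -139: (m₀, n₀) = (-8896, 30719).
General solution: m = -8896 + 395t, n = 30719 - 1364t for integer t.
m ≥ 0: smallest is -8896 mod 395 = 189 (at t = 23), with n = -653.

189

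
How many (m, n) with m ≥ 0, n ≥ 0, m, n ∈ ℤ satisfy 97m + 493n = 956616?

gcd(493, 97):
  493 = 5×97 + 8
  97 = 12×8 + 1
  8 = 8×1
so gcd(493, 97) = 1.
Back-substitute for Bézout coefficients:
  1 = 97 - 12×8
  ... = 97×(61) + 493×(-12)
Scale by 956616: one solution is (58353576, -11479392). Reduce m mod 493: (124, 1916).
General: m = 124 + 493t, n = 1916 - 97t.
m ≥ 0 ⇒ t ≥ 0; n ≥ 0 ⇒ t ≤ 19. So t ∈ [0, 19]: 20 solutions.

20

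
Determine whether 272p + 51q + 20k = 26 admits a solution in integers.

gcd(272, 51) = 17  (272 = 5×51 + 17, 51 = 3×17).
gcd(17, 20) = 1.
1 divides 26, so integer solutions exist.

yes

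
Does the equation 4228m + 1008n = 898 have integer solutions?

no

gcd(4228, 1008) = 28  (4228 = 4·1008 + 196, 1008 = 5·196 + 28, 196 = 7·28).
28 does not divide 898 (remainder 2), so no integer solutions.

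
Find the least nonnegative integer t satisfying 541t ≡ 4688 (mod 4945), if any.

2568

gcd(4945, 541) = 1.
1 divides 4688, so solutions exist.
By Bézout, 541*(1106) + 4945*(-121) = 1.
So 541*(1106) ≡ 1 (mod 4945); multiply by 4688: t ≡ 5184928 (mod 4945).
Smallest nonnegative: t = 5184928 mod 4945 = 2568.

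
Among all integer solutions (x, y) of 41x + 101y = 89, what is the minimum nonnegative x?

gcd(101, 41):
  101 = 2*41 + 19
  41 = 2*19 + 3
  19 = 6*3 + 1
  3 = 3*1
so gcd(101, 41) = 1.
1 divides 89, so solutions exist.
Back-substitute for Bézout coefficients:
  1 = 19 - 6*3
  ... = 41*(-32) + 101*(13)
Scale by 89/1 = 89: (x₀, y₀) = (-2848, 1157).
General solution: x = -2848 + 101t, y = 1157 - 41t for integer t.
x ≥ 0: smallest is -2848 mod 101 = 81 (at t = 29), with y = -32.

81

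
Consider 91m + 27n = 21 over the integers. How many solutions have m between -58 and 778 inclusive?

gcd(91, 27) = 1  (91 = 3·27 + 10, 27 = 2·10 + 7, 10 = 1·7 + 3, 7 = 2·3 + 1, 3 = 3·1).
Back-substituting, 91·(-8) + 27·(27) = 1.
Scale by 21: particular solution (-168, 567); reduce m mod 27: (21, -70).
General solution: m = 21 + 27t, n = -70 - 91t for integer t.
-58 ≤ 21 + 27t ≤ 778 gives t ∈ [-2, 28], which is 31 values.

31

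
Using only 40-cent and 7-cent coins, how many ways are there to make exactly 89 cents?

1

Need nonnegative integers with 40j + 7k = 89.
gcd(40, 7) = 1, and 40·(3) + 7·(-17) = 1.
So (j₀, k₀) = (267, -1513); general j = 267 + 7t, k = -1513 - 40t.
j ≥ 0 ⇒ t ≥ -38; k ≥ 0 ⇒ t ≤ -38. That's 1 value of t.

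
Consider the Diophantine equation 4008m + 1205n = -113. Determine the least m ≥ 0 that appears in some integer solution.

1079

gcd(4008, 1205) = 1  (4008 = 3*1205 + 393, 1205 = 3*393 + 26, 393 = 15*26 + 3, 26 = 8*3 + 2, 3 = 1*2 + 1, 2 = 2*1).
1 divides -113, so solutions exist.
Back-substituting, 4008*(417) + 1205*(-1387) = 1.
Scale by -113/1 = -113: (m₀, n₀) = (-47121, 156731).
General solution: m = -47121 + 1205t, n = 156731 - 4008t for integer t.
m ≥ 0: smallest is -47121 mod 1205 = 1079 (at t = 40), with n = -3589.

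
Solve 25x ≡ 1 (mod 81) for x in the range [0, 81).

13

gcd(81, 25) = 1  (81 = 3·25 + 6, 25 = 4·6 + 1, 6 = 6·1).
Back-substituting, 25·(13) + 81·(-4) = 1.
So 25·13 ≡ 1 (mod 81), and 13 mod 81 = 13.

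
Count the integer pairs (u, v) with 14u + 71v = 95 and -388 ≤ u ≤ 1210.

gcd(71, 14) = 1  (71 = 5×14 + 1, 14 = 14×1).
Back-substituting, 14×(-5) + 71×(1) = 1.
Scale by 95: particular solution (-475, 95); reduce u mod 71: (22, -3).
General solution: u = 22 + 71t, v = -3 - 14t for integer t.
-388 ≤ 22 + 71t ≤ 1210 gives t ∈ [-5, 16], which is 22 values.

22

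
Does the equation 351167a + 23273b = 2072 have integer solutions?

gcd(351167, 23273) = 37  (351167 = 15·23273 + 2072, 23273 = 11·2072 + 481, 2072 = 4·481 + 148, 481 = 3·148 + 37, 148 = 4·37).
37 divides 2072, so integer solutions exist.

yes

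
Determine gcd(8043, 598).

gcd(8043, 598):
  8043 = 13×598 + 269
  598 = 2×269 + 60
  269 = 4×60 + 29
  60 = 2×29 + 2
  29 = 14×2 + 1
  2 = 2×1
so gcd(8043, 598) = 1.

1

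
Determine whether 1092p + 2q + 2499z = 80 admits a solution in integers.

yes

gcd(1092, 2) = 2.
gcd(2, 2499) = 1.
1 divides 80, so integer solutions exist.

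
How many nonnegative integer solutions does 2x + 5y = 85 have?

gcd(5, 2) = 1  (5 = 2*2 + 1, 2 = 2*1).
Back-substituting, 2*(-2) + 5*(1) = 1.
Scale by 85: one solution is (-170, 85). Reduce x mod 5: (0, 17).
General: x = 0 + 5t, y = 17 - 2t.
x ≥ 0 ⇒ t ≥ 0; y ≥ 0 ⇒ t ≤ 8. So t ∈ [0, 8]: 9 solutions.

9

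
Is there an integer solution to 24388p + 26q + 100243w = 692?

gcd(24388, 26):
  24388 = 938×26
so gcd(24388, 26) = 26.
gcd(26, 100243) = 13.
13 does not divide 692 (remainder 3), so no integer solutions.

no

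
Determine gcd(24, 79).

1

gcd(79, 24):
  79 = 3·24 + 7
  24 = 3·7 + 3
  7 = 2·3 + 1
  3 = 3·1
so gcd(79, 24) = 1.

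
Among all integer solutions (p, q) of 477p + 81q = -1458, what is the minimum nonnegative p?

gcd(477, 81):
  477 = 5*81 + 72
  81 = 1*72 + 9
  72 = 8*9
so gcd(477, 81) = 9.
9 divides -1458, so solutions exist.
Back-substitute for Bézout coefficients:
  9 = 81 - 1*72
  ... = 477*(-1) + 81*(6)
Scale by -1458/9 = -162: (p₀, q₀) = (162, -972).
General solution: p = 162 + 9t, q = -972 - 53t for integer t.
p ≥ 0: smallest is 162 mod 9 = 0 (at t = -18), with q = -18.

0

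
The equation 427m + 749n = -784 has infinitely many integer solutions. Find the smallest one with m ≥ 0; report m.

gcd(749, 427):
  749 = 1·427 + 322
  427 = 1·322 + 105
  322 = 3·105 + 7
  105 = 15·7
so gcd(749, 427) = 7.
7 divides -784, so solutions exist.
Back-substitute for Bézout coefficients:
  7 = 322 - 3·105
  ... = 427·(-7) + 749·(4)
Scale by -784/7 = -112: (m₀, n₀) = (784, -448).
General solution: m = 784 + 107t, n = -448 - 61t for integer t.
m ≥ 0: smallest is 784 mod 107 = 35 (at t = -7), with n = -21.

35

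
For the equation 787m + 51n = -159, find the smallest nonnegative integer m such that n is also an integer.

9

gcd(787, 51):
  787 = 15×51 + 22
  51 = 2×22 + 7
  22 = 3×7 + 1
  7 = 7×1
so gcd(787, 51) = 1.
1 divides -159, so solutions exist.
Back-substitute for Bézout coefficients:
  1 = 22 - 3×7
  ... = 787×(7) + 51×(-108)
Scale by -159/1 = -159: (m₀, n₀) = (-1113, 17172).
General solution: m = -1113 + 51t, n = 17172 - 787t for integer t.
m ≥ 0: smallest is -1113 mod 51 = 9 (at t = 22), with n = -142.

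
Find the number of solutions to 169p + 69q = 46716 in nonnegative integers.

4

gcd(169, 69):
  169 = 2×69 + 31
  69 = 2×31 + 7
  31 = 4×7 + 3
  7 = 2×3 + 1
  3 = 3×1
so gcd(169, 69) = 1.
Back-substitute for Bézout coefficients:
  1 = 7 - 2×3
  ... = 169×(-20) + 69×(49)
Scale by 46716: one solution is (-934320, 2289084). Reduce p mod 69: (9, 655).
General: p = 9 + 69t, q = 655 - 169t.
p ≥ 0 ⇒ t ≥ 0; q ≥ 0 ⇒ t ≤ 3. So t ∈ [0, 3]: 4 solutions.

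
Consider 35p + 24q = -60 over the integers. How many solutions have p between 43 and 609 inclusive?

23

gcd(35, 24) = 1  (35 = 1*24 + 11, 24 = 2*11 + 2, 11 = 5*2 + 1, 2 = 2*1).
Back-substituting, 35*(11) + 24*(-16) = 1.
Scale by -60: particular solution (-660, 960); reduce p mod 24: (12, -20).
General solution: p = 12 + 24t, q = -20 - 35t for integer t.
43 ≤ 12 + 24t ≤ 609 gives t ∈ [2, 24], which is 23 values.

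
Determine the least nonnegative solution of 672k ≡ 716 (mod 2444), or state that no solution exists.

172

gcd(2444, 672) = 4  (2444 = 3*672 + 428, 672 = 1*428 + 244, 428 = 1*244 + 184, 244 = 1*184 + 60, 184 = 3*60 + 4, 60 = 15*4).
4 divides 716, so solutions exist.
Back-substituting, 672*(-40) + 2444*(11) = 4.
So 672*(-40) ≡ 4 (mod 2444); multiply by 179: k ≡ -7160 (mod 611).
Smallest nonnegative: k = -7160 mod 611 = 172.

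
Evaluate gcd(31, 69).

gcd(69, 31):
  69 = 2·31 + 7
  31 = 4·7 + 3
  7 = 2·3 + 1
  3 = 3·1
so gcd(69, 31) = 1.

1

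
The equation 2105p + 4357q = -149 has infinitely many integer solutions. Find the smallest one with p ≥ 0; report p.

1484

gcd(4357, 2105) = 1.
1 divides -149, so solutions exist.
By Bézout, 2105·(-741) + 4357·(358) = 1.
Scale by -149/1 = -149: (p₀, q₀) = (110409, -53342).
General solution: p = 110409 + 4357t, q = -53342 - 2105t for integer t.
p ≥ 0: smallest is 110409 mod 4357 = 1484 (at t = -25), with q = -717.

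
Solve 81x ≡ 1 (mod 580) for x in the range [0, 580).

gcd(580, 81) = 1  (580 = 7×81 + 13, 81 = 6×13 + 3, 13 = 4×3 + 1, 3 = 3×1).
Back-substituting, 81×(-179) + 580×(25) = 1.
So 81×-179 ≡ 1 (mod 580), and -179 mod 580 = 401.

401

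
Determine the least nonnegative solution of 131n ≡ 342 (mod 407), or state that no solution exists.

gcd(407, 131) = 1.
1 divides 342, so solutions exist.
By Bézout, 131·(87) + 407·(-28) = 1.
So 131·(87) ≡ 1 (mod 407); multiply by 342: n ≡ 29754 (mod 407).
Smallest nonnegative: n = 29754 mod 407 = 43.

43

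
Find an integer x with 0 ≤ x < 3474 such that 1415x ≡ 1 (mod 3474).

gcd(3474, 1415) = 1.
By Bézout, 1415·(383) + 3474·(-156) = 1.
So 1415·383 ≡ 1 (mod 3474), and 383 mod 3474 = 383.

383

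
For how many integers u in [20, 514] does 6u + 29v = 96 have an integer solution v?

17

gcd(29, 6):
  29 = 4·6 + 5
  6 = 1·5 + 1
  5 = 5·1
so gcd(29, 6) = 1.
Back-substitute for Bézout coefficients:
  1 = 6 - 1·5
  ... = 6·(5) + 29·(-1)
Scale by 96: particular solution (480, -96); reduce u mod 29: (16, 0).
General solution: u = 16 + 29t, v = 0 - 6t for integer t.
20 ≤ 16 + 29t ≤ 514 gives t ∈ [1, 17], which is 17 values.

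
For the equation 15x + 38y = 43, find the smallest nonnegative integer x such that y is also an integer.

gcd(38, 15):
  38 = 2·15 + 8
  15 = 1·8 + 7
  8 = 1·7 + 1
  7 = 7·1
so gcd(38, 15) = 1.
1 divides 43, so solutions exist.
Back-substitute for Bézout coefficients:
  1 = 8 - 1·7
  ... = 15·(-5) + 38·(2)
Scale by 43/1 = 43: (x₀, y₀) = (-215, 86).
General solution: x = -215 + 38t, y = 86 - 15t for integer t.
x ≥ 0: smallest is -215 mod 38 = 13 (at t = 6), with y = -4.

13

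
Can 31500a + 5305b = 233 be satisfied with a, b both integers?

no

gcd(31500, 5305) = 5  (31500 = 5*5305 + 4975, 5305 = 1*4975 + 330, 4975 = 15*330 + 25, 330 = 13*25 + 5, 25 = 5*5).
5 does not divide 233 (remainder 3), so no integer solutions.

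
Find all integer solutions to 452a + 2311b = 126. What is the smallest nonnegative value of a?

1483

gcd(2311, 452):
  2311 = 5·452 + 51
  452 = 8·51 + 44
  51 = 1·44 + 7
  44 = 6·7 + 2
  7 = 3·2 + 1
  2 = 2·1
so gcd(2311, 452) = 1.
1 divides 126, so solutions exist.
Back-substitute for Bézout coefficients:
  1 = 7 - 3·2
  ... = 452·(-997) + 2311·(195)
Scale by 126/1 = 126: (a₀, b₀) = (-125622, 24570).
General solution: a = -125622 + 2311t, b = 24570 - 452t for integer t.
a ≥ 0: smallest is -125622 mod 2311 = 1483 (at t = 55), with b = -290.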